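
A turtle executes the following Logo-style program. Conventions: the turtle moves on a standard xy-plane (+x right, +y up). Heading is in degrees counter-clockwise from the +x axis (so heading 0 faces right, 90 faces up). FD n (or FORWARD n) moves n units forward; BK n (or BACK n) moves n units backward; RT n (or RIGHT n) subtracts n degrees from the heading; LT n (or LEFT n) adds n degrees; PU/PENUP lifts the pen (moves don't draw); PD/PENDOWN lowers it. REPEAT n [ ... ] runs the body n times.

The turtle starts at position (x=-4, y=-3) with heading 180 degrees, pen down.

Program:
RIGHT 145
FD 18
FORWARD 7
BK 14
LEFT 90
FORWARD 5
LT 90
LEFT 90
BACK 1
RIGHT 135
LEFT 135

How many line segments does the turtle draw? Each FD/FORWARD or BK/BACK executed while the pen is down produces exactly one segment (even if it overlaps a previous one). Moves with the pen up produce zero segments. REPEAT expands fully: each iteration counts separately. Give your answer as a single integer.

Answer: 5

Derivation:
Executing turtle program step by step:
Start: pos=(-4,-3), heading=180, pen down
RT 145: heading 180 -> 35
FD 18: (-4,-3) -> (10.745,7.324) [heading=35, draw]
FD 7: (10.745,7.324) -> (16.479,11.339) [heading=35, draw]
BK 14: (16.479,11.339) -> (5.011,3.309) [heading=35, draw]
LT 90: heading 35 -> 125
FD 5: (5.011,3.309) -> (2.143,7.405) [heading=125, draw]
LT 90: heading 125 -> 215
LT 90: heading 215 -> 305
BK 1: (2.143,7.405) -> (1.569,8.224) [heading=305, draw]
RT 135: heading 305 -> 170
LT 135: heading 170 -> 305
Final: pos=(1.569,8.224), heading=305, 5 segment(s) drawn
Segments drawn: 5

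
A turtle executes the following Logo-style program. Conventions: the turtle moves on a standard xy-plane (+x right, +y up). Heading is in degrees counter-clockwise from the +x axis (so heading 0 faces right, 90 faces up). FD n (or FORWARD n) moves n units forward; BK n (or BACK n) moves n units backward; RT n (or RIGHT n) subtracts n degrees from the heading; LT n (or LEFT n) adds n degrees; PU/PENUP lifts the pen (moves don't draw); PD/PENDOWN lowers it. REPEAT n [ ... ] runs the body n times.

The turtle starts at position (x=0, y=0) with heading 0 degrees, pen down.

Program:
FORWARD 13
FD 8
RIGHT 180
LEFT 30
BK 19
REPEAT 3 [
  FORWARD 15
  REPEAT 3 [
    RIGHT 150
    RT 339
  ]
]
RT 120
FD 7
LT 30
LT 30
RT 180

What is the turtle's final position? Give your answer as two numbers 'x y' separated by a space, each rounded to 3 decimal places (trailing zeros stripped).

Answer: 2.695 8.411

Derivation:
Executing turtle program step by step:
Start: pos=(0,0), heading=0, pen down
FD 13: (0,0) -> (13,0) [heading=0, draw]
FD 8: (13,0) -> (21,0) [heading=0, draw]
RT 180: heading 0 -> 180
LT 30: heading 180 -> 210
BK 19: (21,0) -> (37.454,9.5) [heading=210, draw]
REPEAT 3 [
  -- iteration 1/3 --
  FD 15: (37.454,9.5) -> (24.464,2) [heading=210, draw]
  REPEAT 3 [
    -- iteration 1/3 --
    RT 150: heading 210 -> 60
    RT 339: heading 60 -> 81
    -- iteration 2/3 --
    RT 150: heading 81 -> 291
    RT 339: heading 291 -> 312
    -- iteration 3/3 --
    RT 150: heading 312 -> 162
    RT 339: heading 162 -> 183
  ]
  -- iteration 2/3 --
  FD 15: (24.464,2) -> (9.485,1.215) [heading=183, draw]
  REPEAT 3 [
    -- iteration 1/3 --
    RT 150: heading 183 -> 33
    RT 339: heading 33 -> 54
    -- iteration 2/3 --
    RT 150: heading 54 -> 264
    RT 339: heading 264 -> 285
    -- iteration 3/3 --
    RT 150: heading 285 -> 135
    RT 339: heading 135 -> 156
  ]
  -- iteration 3/3 --
  FD 15: (9.485,1.215) -> (-4.219,7.316) [heading=156, draw]
  REPEAT 3 [
    -- iteration 1/3 --
    RT 150: heading 156 -> 6
    RT 339: heading 6 -> 27
    -- iteration 2/3 --
    RT 150: heading 27 -> 237
    RT 339: heading 237 -> 258
    -- iteration 3/3 --
    RT 150: heading 258 -> 108
    RT 339: heading 108 -> 129
  ]
]
RT 120: heading 129 -> 9
FD 7: (-4.219,7.316) -> (2.695,8.411) [heading=9, draw]
LT 30: heading 9 -> 39
LT 30: heading 39 -> 69
RT 180: heading 69 -> 249
Final: pos=(2.695,8.411), heading=249, 7 segment(s) drawn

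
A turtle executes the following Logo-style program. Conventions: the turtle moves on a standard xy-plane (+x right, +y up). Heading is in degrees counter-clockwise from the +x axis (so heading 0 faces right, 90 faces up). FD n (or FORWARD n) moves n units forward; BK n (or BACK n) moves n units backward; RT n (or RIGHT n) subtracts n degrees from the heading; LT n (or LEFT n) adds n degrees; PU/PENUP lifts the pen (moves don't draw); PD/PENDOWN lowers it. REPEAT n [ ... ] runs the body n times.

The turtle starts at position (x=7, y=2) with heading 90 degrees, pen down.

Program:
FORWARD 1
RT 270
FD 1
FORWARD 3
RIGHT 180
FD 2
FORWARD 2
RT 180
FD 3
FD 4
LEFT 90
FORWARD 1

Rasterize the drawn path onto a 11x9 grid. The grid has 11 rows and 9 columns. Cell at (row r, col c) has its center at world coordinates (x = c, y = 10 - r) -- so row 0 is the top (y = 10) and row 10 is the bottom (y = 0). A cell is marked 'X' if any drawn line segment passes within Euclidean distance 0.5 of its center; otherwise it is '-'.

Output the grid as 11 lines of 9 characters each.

Segment 0: (7,2) -> (7,3)
Segment 1: (7,3) -> (6,3)
Segment 2: (6,3) -> (3,3)
Segment 3: (3,3) -> (5,3)
Segment 4: (5,3) -> (7,3)
Segment 5: (7,3) -> (4,3)
Segment 6: (4,3) -> (0,3)
Segment 7: (0,3) -> (0,2)

Answer: ---------
---------
---------
---------
---------
---------
---------
XXXXXXXX-
X------X-
---------
---------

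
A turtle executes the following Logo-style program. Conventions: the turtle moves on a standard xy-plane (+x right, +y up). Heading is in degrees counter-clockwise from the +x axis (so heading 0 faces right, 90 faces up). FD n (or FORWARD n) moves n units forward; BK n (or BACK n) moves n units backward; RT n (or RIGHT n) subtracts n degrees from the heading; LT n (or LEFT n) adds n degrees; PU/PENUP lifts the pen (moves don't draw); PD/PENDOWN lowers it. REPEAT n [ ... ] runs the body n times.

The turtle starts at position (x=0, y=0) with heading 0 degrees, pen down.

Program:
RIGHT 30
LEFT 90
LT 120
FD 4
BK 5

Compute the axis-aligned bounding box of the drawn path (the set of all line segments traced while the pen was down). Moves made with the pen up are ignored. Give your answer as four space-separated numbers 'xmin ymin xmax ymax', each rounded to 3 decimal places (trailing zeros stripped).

Executing turtle program step by step:
Start: pos=(0,0), heading=0, pen down
RT 30: heading 0 -> 330
LT 90: heading 330 -> 60
LT 120: heading 60 -> 180
FD 4: (0,0) -> (-4,0) [heading=180, draw]
BK 5: (-4,0) -> (1,0) [heading=180, draw]
Final: pos=(1,0), heading=180, 2 segment(s) drawn

Segment endpoints: x in {-4, 0, 1}, y in {0, 0, 0}
xmin=-4, ymin=0, xmax=1, ymax=0

Answer: -4 0 1 0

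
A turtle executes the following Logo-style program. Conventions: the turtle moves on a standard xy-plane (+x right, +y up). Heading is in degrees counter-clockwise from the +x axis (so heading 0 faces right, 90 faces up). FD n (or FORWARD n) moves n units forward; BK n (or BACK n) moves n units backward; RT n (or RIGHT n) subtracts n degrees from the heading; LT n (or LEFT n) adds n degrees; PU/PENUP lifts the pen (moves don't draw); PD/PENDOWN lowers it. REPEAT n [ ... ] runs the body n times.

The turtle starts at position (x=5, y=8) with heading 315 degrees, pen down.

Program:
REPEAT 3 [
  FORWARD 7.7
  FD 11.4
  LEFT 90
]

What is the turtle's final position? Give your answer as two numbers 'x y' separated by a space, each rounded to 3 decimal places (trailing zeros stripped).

Executing turtle program step by step:
Start: pos=(5,8), heading=315, pen down
REPEAT 3 [
  -- iteration 1/3 --
  FD 7.7: (5,8) -> (10.445,2.555) [heading=315, draw]
  FD 11.4: (10.445,2.555) -> (18.506,-5.506) [heading=315, draw]
  LT 90: heading 315 -> 45
  -- iteration 2/3 --
  FD 7.7: (18.506,-5.506) -> (23.95,-0.061) [heading=45, draw]
  FD 11.4: (23.95,-0.061) -> (32.011,8) [heading=45, draw]
  LT 90: heading 45 -> 135
  -- iteration 3/3 --
  FD 7.7: (32.011,8) -> (26.567,13.445) [heading=135, draw]
  FD 11.4: (26.567,13.445) -> (18.506,21.506) [heading=135, draw]
  LT 90: heading 135 -> 225
]
Final: pos=(18.506,21.506), heading=225, 6 segment(s) drawn

Answer: 18.506 21.506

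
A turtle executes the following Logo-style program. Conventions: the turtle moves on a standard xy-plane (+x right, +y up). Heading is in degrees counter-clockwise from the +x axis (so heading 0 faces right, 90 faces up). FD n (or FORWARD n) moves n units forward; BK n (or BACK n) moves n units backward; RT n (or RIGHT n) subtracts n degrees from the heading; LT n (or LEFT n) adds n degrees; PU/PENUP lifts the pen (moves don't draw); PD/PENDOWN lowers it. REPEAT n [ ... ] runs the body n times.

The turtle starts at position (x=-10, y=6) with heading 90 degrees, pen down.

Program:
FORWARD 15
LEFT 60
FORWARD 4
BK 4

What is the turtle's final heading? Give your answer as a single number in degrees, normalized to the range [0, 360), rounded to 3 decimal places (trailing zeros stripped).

Executing turtle program step by step:
Start: pos=(-10,6), heading=90, pen down
FD 15: (-10,6) -> (-10,21) [heading=90, draw]
LT 60: heading 90 -> 150
FD 4: (-10,21) -> (-13.464,23) [heading=150, draw]
BK 4: (-13.464,23) -> (-10,21) [heading=150, draw]
Final: pos=(-10,21), heading=150, 3 segment(s) drawn

Answer: 150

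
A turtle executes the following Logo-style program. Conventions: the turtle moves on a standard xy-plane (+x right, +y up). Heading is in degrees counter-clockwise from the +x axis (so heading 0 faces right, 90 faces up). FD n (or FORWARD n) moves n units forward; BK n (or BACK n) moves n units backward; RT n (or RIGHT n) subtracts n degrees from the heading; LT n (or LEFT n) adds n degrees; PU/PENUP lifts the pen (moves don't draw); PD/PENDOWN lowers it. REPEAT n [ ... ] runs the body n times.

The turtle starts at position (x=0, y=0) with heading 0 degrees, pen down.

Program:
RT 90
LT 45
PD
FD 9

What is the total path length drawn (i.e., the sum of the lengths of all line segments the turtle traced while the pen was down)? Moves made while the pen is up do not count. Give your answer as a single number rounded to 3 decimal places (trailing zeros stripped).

Executing turtle program step by step:
Start: pos=(0,0), heading=0, pen down
RT 90: heading 0 -> 270
LT 45: heading 270 -> 315
PD: pen down
FD 9: (0,0) -> (6.364,-6.364) [heading=315, draw]
Final: pos=(6.364,-6.364), heading=315, 1 segment(s) drawn

Segment lengths:
  seg 1: (0,0) -> (6.364,-6.364), length = 9
Total = 9

Answer: 9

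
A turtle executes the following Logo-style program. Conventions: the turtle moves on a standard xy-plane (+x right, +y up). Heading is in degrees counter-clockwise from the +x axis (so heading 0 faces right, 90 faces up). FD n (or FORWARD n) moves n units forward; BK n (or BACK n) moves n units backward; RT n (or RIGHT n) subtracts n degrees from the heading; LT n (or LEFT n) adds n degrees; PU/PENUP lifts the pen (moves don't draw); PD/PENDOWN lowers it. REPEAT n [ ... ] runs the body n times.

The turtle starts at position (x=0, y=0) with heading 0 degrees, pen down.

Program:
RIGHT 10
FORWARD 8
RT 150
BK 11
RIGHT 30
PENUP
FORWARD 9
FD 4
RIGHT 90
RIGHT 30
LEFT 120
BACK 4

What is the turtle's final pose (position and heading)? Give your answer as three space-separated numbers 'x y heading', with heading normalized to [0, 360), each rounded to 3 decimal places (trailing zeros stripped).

Answer: 9.352 3.936 170

Derivation:
Executing turtle program step by step:
Start: pos=(0,0), heading=0, pen down
RT 10: heading 0 -> 350
FD 8: (0,0) -> (7.878,-1.389) [heading=350, draw]
RT 150: heading 350 -> 200
BK 11: (7.878,-1.389) -> (18.215,2.373) [heading=200, draw]
RT 30: heading 200 -> 170
PU: pen up
FD 9: (18.215,2.373) -> (9.352,3.936) [heading=170, move]
FD 4: (9.352,3.936) -> (5.413,4.63) [heading=170, move]
RT 90: heading 170 -> 80
RT 30: heading 80 -> 50
LT 120: heading 50 -> 170
BK 4: (5.413,4.63) -> (9.352,3.936) [heading=170, move]
Final: pos=(9.352,3.936), heading=170, 2 segment(s) drawn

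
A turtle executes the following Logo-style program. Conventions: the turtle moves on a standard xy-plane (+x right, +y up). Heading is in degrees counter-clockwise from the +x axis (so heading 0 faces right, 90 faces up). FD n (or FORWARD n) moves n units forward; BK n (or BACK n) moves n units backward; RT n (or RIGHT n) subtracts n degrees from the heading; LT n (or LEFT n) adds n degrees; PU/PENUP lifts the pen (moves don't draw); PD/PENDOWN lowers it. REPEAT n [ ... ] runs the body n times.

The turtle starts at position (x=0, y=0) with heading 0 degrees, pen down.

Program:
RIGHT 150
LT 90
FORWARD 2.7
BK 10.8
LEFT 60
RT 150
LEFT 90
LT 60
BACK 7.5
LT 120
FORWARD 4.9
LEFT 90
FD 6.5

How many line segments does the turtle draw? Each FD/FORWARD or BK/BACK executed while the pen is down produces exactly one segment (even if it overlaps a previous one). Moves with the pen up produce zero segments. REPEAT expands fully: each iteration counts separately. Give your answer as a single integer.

Answer: 5

Derivation:
Executing turtle program step by step:
Start: pos=(0,0), heading=0, pen down
RT 150: heading 0 -> 210
LT 90: heading 210 -> 300
FD 2.7: (0,0) -> (1.35,-2.338) [heading=300, draw]
BK 10.8: (1.35,-2.338) -> (-4.05,7.015) [heading=300, draw]
LT 60: heading 300 -> 0
RT 150: heading 0 -> 210
LT 90: heading 210 -> 300
LT 60: heading 300 -> 0
BK 7.5: (-4.05,7.015) -> (-11.55,7.015) [heading=0, draw]
LT 120: heading 0 -> 120
FD 4.9: (-11.55,7.015) -> (-14,11.258) [heading=120, draw]
LT 90: heading 120 -> 210
FD 6.5: (-14,11.258) -> (-19.629,8.008) [heading=210, draw]
Final: pos=(-19.629,8.008), heading=210, 5 segment(s) drawn
Segments drawn: 5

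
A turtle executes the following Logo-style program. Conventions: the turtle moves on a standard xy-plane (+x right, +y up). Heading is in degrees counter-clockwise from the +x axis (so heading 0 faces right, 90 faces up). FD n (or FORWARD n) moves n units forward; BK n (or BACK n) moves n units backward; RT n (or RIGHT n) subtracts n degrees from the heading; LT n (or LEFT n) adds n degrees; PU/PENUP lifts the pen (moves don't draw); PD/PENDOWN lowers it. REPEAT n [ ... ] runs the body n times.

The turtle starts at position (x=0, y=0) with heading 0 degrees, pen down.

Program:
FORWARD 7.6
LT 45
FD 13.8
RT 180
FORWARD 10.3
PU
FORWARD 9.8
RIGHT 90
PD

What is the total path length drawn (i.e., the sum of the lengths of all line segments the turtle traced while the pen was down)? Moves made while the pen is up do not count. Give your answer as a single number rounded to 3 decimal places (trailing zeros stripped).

Answer: 31.7

Derivation:
Executing turtle program step by step:
Start: pos=(0,0), heading=0, pen down
FD 7.6: (0,0) -> (7.6,0) [heading=0, draw]
LT 45: heading 0 -> 45
FD 13.8: (7.6,0) -> (17.358,9.758) [heading=45, draw]
RT 180: heading 45 -> 225
FD 10.3: (17.358,9.758) -> (10.075,2.475) [heading=225, draw]
PU: pen up
FD 9.8: (10.075,2.475) -> (3.145,-4.455) [heading=225, move]
RT 90: heading 225 -> 135
PD: pen down
Final: pos=(3.145,-4.455), heading=135, 3 segment(s) drawn

Segment lengths:
  seg 1: (0,0) -> (7.6,0), length = 7.6
  seg 2: (7.6,0) -> (17.358,9.758), length = 13.8
  seg 3: (17.358,9.758) -> (10.075,2.475), length = 10.3
Total = 31.7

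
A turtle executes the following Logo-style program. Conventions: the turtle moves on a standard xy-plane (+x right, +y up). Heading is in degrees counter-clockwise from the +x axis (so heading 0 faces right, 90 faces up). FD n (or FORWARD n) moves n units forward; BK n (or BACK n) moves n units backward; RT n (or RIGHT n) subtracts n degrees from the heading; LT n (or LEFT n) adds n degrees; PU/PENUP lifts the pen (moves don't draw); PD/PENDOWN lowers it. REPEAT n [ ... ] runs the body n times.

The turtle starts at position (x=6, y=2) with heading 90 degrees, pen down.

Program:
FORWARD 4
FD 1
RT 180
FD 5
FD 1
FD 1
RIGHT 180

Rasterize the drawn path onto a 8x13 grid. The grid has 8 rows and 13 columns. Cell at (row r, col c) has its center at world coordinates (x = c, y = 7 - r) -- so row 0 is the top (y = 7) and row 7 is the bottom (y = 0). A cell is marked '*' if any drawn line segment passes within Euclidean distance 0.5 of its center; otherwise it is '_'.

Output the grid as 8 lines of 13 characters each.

Answer: ______*______
______*______
______*______
______*______
______*______
______*______
______*______
______*______

Derivation:
Segment 0: (6,2) -> (6,6)
Segment 1: (6,6) -> (6,7)
Segment 2: (6,7) -> (6,2)
Segment 3: (6,2) -> (6,1)
Segment 4: (6,1) -> (6,0)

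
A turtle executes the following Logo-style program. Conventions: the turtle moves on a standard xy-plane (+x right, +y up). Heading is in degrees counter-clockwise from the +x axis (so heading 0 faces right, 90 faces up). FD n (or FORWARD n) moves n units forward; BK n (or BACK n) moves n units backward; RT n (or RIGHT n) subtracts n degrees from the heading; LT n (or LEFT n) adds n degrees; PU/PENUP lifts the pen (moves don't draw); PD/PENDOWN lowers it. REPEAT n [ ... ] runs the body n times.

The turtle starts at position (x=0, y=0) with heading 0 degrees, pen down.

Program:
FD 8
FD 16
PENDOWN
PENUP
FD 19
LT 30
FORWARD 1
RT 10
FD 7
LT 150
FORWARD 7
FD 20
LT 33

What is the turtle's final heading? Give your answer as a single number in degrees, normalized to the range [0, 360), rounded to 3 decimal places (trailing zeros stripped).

Executing turtle program step by step:
Start: pos=(0,0), heading=0, pen down
FD 8: (0,0) -> (8,0) [heading=0, draw]
FD 16: (8,0) -> (24,0) [heading=0, draw]
PD: pen down
PU: pen up
FD 19: (24,0) -> (43,0) [heading=0, move]
LT 30: heading 0 -> 30
FD 1: (43,0) -> (43.866,0.5) [heading=30, move]
RT 10: heading 30 -> 20
FD 7: (43.866,0.5) -> (50.444,2.894) [heading=20, move]
LT 150: heading 20 -> 170
FD 7: (50.444,2.894) -> (43.55,4.11) [heading=170, move]
FD 20: (43.55,4.11) -> (23.854,7.583) [heading=170, move]
LT 33: heading 170 -> 203
Final: pos=(23.854,7.583), heading=203, 2 segment(s) drawn

Answer: 203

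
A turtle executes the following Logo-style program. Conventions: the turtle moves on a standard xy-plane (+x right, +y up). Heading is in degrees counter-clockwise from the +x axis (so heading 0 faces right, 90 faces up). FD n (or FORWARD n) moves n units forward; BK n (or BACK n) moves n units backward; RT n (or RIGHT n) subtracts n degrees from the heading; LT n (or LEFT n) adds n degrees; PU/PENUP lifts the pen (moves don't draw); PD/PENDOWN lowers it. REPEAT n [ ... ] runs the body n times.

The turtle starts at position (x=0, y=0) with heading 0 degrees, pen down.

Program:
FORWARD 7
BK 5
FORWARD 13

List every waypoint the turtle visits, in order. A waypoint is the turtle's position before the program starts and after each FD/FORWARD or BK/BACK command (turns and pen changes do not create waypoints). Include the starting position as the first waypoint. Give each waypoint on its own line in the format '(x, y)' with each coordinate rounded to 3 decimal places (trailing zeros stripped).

Executing turtle program step by step:
Start: pos=(0,0), heading=0, pen down
FD 7: (0,0) -> (7,0) [heading=0, draw]
BK 5: (7,0) -> (2,0) [heading=0, draw]
FD 13: (2,0) -> (15,0) [heading=0, draw]
Final: pos=(15,0), heading=0, 3 segment(s) drawn
Waypoints (4 total):
(0, 0)
(7, 0)
(2, 0)
(15, 0)

Answer: (0, 0)
(7, 0)
(2, 0)
(15, 0)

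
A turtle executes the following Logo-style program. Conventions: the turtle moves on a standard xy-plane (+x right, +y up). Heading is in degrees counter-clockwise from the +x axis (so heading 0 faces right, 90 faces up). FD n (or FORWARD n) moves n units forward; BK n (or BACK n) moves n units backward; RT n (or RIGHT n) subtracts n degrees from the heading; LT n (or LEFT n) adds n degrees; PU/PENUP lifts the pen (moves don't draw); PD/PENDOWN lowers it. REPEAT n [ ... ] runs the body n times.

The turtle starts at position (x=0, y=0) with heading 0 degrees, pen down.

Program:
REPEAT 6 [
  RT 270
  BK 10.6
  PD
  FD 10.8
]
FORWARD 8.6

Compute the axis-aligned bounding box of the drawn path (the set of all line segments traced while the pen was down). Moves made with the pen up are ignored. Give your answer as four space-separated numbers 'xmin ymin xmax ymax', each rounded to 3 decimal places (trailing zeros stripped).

Answer: -10.8 -10.6 10.6 10.8

Derivation:
Executing turtle program step by step:
Start: pos=(0,0), heading=0, pen down
REPEAT 6 [
  -- iteration 1/6 --
  RT 270: heading 0 -> 90
  BK 10.6: (0,0) -> (0,-10.6) [heading=90, draw]
  PD: pen down
  FD 10.8: (0,-10.6) -> (0,0.2) [heading=90, draw]
  -- iteration 2/6 --
  RT 270: heading 90 -> 180
  BK 10.6: (0,0.2) -> (10.6,0.2) [heading=180, draw]
  PD: pen down
  FD 10.8: (10.6,0.2) -> (-0.2,0.2) [heading=180, draw]
  -- iteration 3/6 --
  RT 270: heading 180 -> 270
  BK 10.6: (-0.2,0.2) -> (-0.2,10.8) [heading=270, draw]
  PD: pen down
  FD 10.8: (-0.2,10.8) -> (-0.2,0) [heading=270, draw]
  -- iteration 4/6 --
  RT 270: heading 270 -> 0
  BK 10.6: (-0.2,0) -> (-10.8,0) [heading=0, draw]
  PD: pen down
  FD 10.8: (-10.8,0) -> (0,0) [heading=0, draw]
  -- iteration 5/6 --
  RT 270: heading 0 -> 90
  BK 10.6: (0,0) -> (0,-10.6) [heading=90, draw]
  PD: pen down
  FD 10.8: (0,-10.6) -> (0,0.2) [heading=90, draw]
  -- iteration 6/6 --
  RT 270: heading 90 -> 180
  BK 10.6: (0,0.2) -> (10.6,0.2) [heading=180, draw]
  PD: pen down
  FD 10.8: (10.6,0.2) -> (-0.2,0.2) [heading=180, draw]
]
FD 8.6: (-0.2,0.2) -> (-8.8,0.2) [heading=180, draw]
Final: pos=(-8.8,0.2), heading=180, 13 segment(s) drawn

Segment endpoints: x in {-10.8, -8.8, -0.2, -0.2, -0.2, 0, 0, 0, 0, 0, 10.6}, y in {-10.6, 0, 0, 0, 0.2, 0.2, 0.2, 0.2, 0.2, 0.2, 10.8}
xmin=-10.8, ymin=-10.6, xmax=10.6, ymax=10.8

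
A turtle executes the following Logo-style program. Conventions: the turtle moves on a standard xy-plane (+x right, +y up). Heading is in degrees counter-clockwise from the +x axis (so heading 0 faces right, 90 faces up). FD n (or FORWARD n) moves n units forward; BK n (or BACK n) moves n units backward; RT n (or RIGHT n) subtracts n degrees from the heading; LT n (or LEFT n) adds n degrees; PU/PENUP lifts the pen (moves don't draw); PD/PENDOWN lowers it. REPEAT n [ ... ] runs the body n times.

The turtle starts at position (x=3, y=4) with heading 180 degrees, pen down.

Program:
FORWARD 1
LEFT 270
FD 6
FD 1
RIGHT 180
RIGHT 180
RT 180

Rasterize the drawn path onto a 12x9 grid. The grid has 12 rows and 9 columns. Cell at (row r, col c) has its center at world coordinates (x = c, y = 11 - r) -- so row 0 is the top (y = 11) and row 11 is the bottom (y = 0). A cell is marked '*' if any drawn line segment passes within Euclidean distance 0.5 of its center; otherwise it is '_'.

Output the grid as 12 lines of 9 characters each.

Answer: __*______
__*______
__*______
__*______
__*______
__*______
__*______
__**_____
_________
_________
_________
_________

Derivation:
Segment 0: (3,4) -> (2,4)
Segment 1: (2,4) -> (2,10)
Segment 2: (2,10) -> (2,11)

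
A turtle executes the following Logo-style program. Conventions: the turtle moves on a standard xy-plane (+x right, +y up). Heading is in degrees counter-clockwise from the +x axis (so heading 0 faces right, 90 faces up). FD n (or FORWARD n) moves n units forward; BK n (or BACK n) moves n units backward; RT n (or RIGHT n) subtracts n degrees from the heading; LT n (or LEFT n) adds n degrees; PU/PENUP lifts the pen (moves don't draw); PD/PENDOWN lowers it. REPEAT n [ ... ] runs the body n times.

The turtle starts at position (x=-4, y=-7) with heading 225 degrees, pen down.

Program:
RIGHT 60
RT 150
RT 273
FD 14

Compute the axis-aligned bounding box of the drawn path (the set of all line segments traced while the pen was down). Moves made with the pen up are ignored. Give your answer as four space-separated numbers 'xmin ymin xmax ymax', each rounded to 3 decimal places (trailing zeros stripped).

Executing turtle program step by step:
Start: pos=(-4,-7), heading=225, pen down
RT 60: heading 225 -> 165
RT 150: heading 165 -> 15
RT 273: heading 15 -> 102
FD 14: (-4,-7) -> (-6.911,6.694) [heading=102, draw]
Final: pos=(-6.911,6.694), heading=102, 1 segment(s) drawn

Segment endpoints: x in {-6.911, -4}, y in {-7, 6.694}
xmin=-6.911, ymin=-7, xmax=-4, ymax=6.694

Answer: -6.911 -7 -4 6.694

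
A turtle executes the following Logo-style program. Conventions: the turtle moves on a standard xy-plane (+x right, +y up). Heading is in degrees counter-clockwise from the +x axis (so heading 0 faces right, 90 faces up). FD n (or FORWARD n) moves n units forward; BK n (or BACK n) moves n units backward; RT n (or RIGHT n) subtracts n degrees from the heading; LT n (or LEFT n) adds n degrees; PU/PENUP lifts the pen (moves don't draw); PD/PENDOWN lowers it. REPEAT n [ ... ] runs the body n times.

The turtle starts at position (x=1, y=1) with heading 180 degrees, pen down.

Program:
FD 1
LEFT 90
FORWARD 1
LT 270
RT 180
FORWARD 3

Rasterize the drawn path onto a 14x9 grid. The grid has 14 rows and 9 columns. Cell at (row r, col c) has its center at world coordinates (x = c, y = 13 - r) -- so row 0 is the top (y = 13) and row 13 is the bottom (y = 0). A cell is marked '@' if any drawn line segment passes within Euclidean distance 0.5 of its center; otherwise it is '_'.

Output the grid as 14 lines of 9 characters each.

Segment 0: (1,1) -> (0,1)
Segment 1: (0,1) -> (-0,0)
Segment 2: (-0,0) -> (3,-0)

Answer: _________
_________
_________
_________
_________
_________
_________
_________
_________
_________
_________
_________
@@_______
@@@@_____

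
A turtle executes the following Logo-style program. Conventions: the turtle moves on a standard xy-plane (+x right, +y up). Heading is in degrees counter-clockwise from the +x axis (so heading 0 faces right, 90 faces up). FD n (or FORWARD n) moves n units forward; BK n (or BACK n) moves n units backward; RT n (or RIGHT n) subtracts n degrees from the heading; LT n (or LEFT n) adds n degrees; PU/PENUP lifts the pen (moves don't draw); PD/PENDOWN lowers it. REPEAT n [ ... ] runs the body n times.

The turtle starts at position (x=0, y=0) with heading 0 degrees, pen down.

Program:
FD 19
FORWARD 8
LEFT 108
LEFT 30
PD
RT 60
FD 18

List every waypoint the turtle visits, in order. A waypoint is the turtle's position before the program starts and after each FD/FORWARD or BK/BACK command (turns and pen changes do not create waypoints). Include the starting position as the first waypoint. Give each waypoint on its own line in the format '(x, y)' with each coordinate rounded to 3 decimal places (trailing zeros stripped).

Executing turtle program step by step:
Start: pos=(0,0), heading=0, pen down
FD 19: (0,0) -> (19,0) [heading=0, draw]
FD 8: (19,0) -> (27,0) [heading=0, draw]
LT 108: heading 0 -> 108
LT 30: heading 108 -> 138
PD: pen down
RT 60: heading 138 -> 78
FD 18: (27,0) -> (30.742,17.607) [heading=78, draw]
Final: pos=(30.742,17.607), heading=78, 3 segment(s) drawn
Waypoints (4 total):
(0, 0)
(19, 0)
(27, 0)
(30.742, 17.607)

Answer: (0, 0)
(19, 0)
(27, 0)
(30.742, 17.607)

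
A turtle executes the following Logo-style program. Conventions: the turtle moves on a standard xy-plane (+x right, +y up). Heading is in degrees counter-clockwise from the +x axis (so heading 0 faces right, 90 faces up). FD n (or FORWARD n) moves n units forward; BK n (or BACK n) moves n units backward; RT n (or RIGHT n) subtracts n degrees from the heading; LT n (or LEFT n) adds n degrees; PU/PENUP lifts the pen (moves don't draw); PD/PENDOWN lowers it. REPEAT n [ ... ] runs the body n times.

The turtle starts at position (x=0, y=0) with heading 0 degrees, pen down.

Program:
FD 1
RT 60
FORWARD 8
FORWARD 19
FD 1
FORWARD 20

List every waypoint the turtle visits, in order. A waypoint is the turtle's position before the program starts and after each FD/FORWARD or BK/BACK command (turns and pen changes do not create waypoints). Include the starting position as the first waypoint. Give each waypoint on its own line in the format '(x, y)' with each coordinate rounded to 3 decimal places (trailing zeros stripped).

Answer: (0, 0)
(1, 0)
(5, -6.928)
(14.5, -23.383)
(15, -24.249)
(25, -41.569)

Derivation:
Executing turtle program step by step:
Start: pos=(0,0), heading=0, pen down
FD 1: (0,0) -> (1,0) [heading=0, draw]
RT 60: heading 0 -> 300
FD 8: (1,0) -> (5,-6.928) [heading=300, draw]
FD 19: (5,-6.928) -> (14.5,-23.383) [heading=300, draw]
FD 1: (14.5,-23.383) -> (15,-24.249) [heading=300, draw]
FD 20: (15,-24.249) -> (25,-41.569) [heading=300, draw]
Final: pos=(25,-41.569), heading=300, 5 segment(s) drawn
Waypoints (6 total):
(0, 0)
(1, 0)
(5, -6.928)
(14.5, -23.383)
(15, -24.249)
(25, -41.569)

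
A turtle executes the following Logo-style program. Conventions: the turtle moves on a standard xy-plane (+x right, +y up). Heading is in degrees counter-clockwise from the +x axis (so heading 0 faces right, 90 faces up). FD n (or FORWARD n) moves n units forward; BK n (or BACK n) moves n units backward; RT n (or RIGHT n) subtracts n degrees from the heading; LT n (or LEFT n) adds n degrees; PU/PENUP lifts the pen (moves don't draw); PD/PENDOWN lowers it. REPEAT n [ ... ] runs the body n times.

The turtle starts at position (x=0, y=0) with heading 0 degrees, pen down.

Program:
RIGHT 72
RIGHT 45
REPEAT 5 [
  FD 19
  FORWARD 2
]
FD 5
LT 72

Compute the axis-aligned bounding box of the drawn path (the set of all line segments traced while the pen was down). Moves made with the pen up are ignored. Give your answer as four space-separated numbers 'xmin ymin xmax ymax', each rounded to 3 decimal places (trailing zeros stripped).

Executing turtle program step by step:
Start: pos=(0,0), heading=0, pen down
RT 72: heading 0 -> 288
RT 45: heading 288 -> 243
REPEAT 5 [
  -- iteration 1/5 --
  FD 19: (0,0) -> (-8.626,-16.929) [heading=243, draw]
  FD 2: (-8.626,-16.929) -> (-9.534,-18.711) [heading=243, draw]
  -- iteration 2/5 --
  FD 19: (-9.534,-18.711) -> (-18.16,-35.64) [heading=243, draw]
  FD 2: (-18.16,-35.64) -> (-19.068,-37.422) [heading=243, draw]
  -- iteration 3/5 --
  FD 19: (-19.068,-37.422) -> (-27.693,-54.351) [heading=243, draw]
  FD 2: (-27.693,-54.351) -> (-28.601,-56.133) [heading=243, draw]
  -- iteration 4/5 --
  FD 19: (-28.601,-56.133) -> (-37.227,-73.063) [heading=243, draw]
  FD 2: (-37.227,-73.063) -> (-38.135,-74.845) [heading=243, draw]
  -- iteration 5/5 --
  FD 19: (-38.135,-74.845) -> (-46.761,-91.774) [heading=243, draw]
  FD 2: (-46.761,-91.774) -> (-47.669,-93.556) [heading=243, draw]
]
FD 5: (-47.669,-93.556) -> (-49.939,-98.011) [heading=243, draw]
LT 72: heading 243 -> 315
Final: pos=(-49.939,-98.011), heading=315, 11 segment(s) drawn

Segment endpoints: x in {-49.939, -47.669, -46.761, -38.135, -37.227, -28.601, -27.693, -19.068, -18.16, -9.534, -8.626, 0}, y in {-98.011, -93.556, -91.774, -74.845, -73.063, -56.133, -54.351, -37.422, -35.64, -18.711, -16.929, 0}
xmin=-49.939, ymin=-98.011, xmax=0, ymax=0

Answer: -49.939 -98.011 0 0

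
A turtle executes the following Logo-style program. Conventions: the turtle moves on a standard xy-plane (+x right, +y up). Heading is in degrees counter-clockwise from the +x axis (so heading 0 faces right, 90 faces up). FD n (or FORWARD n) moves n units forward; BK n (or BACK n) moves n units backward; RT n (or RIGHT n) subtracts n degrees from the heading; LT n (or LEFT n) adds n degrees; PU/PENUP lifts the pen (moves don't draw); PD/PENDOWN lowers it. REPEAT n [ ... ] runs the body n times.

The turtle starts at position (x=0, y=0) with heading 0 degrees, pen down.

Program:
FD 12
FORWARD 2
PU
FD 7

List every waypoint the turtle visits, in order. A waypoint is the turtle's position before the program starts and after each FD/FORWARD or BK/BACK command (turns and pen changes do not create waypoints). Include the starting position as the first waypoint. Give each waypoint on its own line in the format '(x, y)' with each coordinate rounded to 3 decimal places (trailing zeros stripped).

Answer: (0, 0)
(12, 0)
(14, 0)
(21, 0)

Derivation:
Executing turtle program step by step:
Start: pos=(0,0), heading=0, pen down
FD 12: (0,0) -> (12,0) [heading=0, draw]
FD 2: (12,0) -> (14,0) [heading=0, draw]
PU: pen up
FD 7: (14,0) -> (21,0) [heading=0, move]
Final: pos=(21,0), heading=0, 2 segment(s) drawn
Waypoints (4 total):
(0, 0)
(12, 0)
(14, 0)
(21, 0)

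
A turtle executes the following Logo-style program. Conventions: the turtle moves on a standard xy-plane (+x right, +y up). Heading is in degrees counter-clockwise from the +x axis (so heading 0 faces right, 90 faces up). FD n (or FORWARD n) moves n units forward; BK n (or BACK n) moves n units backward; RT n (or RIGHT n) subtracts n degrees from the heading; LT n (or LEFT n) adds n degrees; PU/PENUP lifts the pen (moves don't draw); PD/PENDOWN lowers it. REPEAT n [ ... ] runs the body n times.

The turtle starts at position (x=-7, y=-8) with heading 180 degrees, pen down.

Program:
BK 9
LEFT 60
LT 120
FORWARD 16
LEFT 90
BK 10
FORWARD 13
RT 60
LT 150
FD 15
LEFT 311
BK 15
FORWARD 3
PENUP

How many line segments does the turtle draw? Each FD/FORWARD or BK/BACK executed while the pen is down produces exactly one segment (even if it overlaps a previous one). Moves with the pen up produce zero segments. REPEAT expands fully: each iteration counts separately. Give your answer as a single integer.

Executing turtle program step by step:
Start: pos=(-7,-8), heading=180, pen down
BK 9: (-7,-8) -> (2,-8) [heading=180, draw]
LT 60: heading 180 -> 240
LT 120: heading 240 -> 0
FD 16: (2,-8) -> (18,-8) [heading=0, draw]
LT 90: heading 0 -> 90
BK 10: (18,-8) -> (18,-18) [heading=90, draw]
FD 13: (18,-18) -> (18,-5) [heading=90, draw]
RT 60: heading 90 -> 30
LT 150: heading 30 -> 180
FD 15: (18,-5) -> (3,-5) [heading=180, draw]
LT 311: heading 180 -> 131
BK 15: (3,-5) -> (12.841,-16.321) [heading=131, draw]
FD 3: (12.841,-16.321) -> (10.873,-14.057) [heading=131, draw]
PU: pen up
Final: pos=(10.873,-14.057), heading=131, 7 segment(s) drawn
Segments drawn: 7

Answer: 7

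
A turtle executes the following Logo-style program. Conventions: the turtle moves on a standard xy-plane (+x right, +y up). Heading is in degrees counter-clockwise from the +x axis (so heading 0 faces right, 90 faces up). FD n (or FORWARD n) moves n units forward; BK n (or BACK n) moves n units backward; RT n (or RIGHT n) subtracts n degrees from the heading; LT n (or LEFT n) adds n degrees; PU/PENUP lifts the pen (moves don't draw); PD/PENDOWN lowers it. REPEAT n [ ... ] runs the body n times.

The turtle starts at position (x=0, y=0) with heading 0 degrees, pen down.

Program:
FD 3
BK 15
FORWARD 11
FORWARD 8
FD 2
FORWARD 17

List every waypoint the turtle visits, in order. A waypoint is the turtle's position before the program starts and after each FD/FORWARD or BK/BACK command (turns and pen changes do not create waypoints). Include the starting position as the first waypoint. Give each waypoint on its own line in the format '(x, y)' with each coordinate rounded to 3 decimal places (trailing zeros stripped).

Answer: (0, 0)
(3, 0)
(-12, 0)
(-1, 0)
(7, 0)
(9, 0)
(26, 0)

Derivation:
Executing turtle program step by step:
Start: pos=(0,0), heading=0, pen down
FD 3: (0,0) -> (3,0) [heading=0, draw]
BK 15: (3,0) -> (-12,0) [heading=0, draw]
FD 11: (-12,0) -> (-1,0) [heading=0, draw]
FD 8: (-1,0) -> (7,0) [heading=0, draw]
FD 2: (7,0) -> (9,0) [heading=0, draw]
FD 17: (9,0) -> (26,0) [heading=0, draw]
Final: pos=(26,0), heading=0, 6 segment(s) drawn
Waypoints (7 total):
(0, 0)
(3, 0)
(-12, 0)
(-1, 0)
(7, 0)
(9, 0)
(26, 0)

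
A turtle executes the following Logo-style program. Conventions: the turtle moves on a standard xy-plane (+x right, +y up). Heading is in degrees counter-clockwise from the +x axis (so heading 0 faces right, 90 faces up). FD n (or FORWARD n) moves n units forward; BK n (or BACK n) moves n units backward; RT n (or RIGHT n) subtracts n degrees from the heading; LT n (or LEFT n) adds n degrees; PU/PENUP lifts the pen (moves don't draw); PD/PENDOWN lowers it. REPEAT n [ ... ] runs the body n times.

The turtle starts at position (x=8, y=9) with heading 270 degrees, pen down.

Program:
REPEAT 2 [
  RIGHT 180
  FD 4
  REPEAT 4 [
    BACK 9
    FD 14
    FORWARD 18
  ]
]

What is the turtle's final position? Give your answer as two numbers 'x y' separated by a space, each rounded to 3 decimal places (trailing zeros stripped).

Executing turtle program step by step:
Start: pos=(8,9), heading=270, pen down
REPEAT 2 [
  -- iteration 1/2 --
  RT 180: heading 270 -> 90
  FD 4: (8,9) -> (8,13) [heading=90, draw]
  REPEAT 4 [
    -- iteration 1/4 --
    BK 9: (8,13) -> (8,4) [heading=90, draw]
    FD 14: (8,4) -> (8,18) [heading=90, draw]
    FD 18: (8,18) -> (8,36) [heading=90, draw]
    -- iteration 2/4 --
    BK 9: (8,36) -> (8,27) [heading=90, draw]
    FD 14: (8,27) -> (8,41) [heading=90, draw]
    FD 18: (8,41) -> (8,59) [heading=90, draw]
    -- iteration 3/4 --
    BK 9: (8,59) -> (8,50) [heading=90, draw]
    FD 14: (8,50) -> (8,64) [heading=90, draw]
    FD 18: (8,64) -> (8,82) [heading=90, draw]
    -- iteration 4/4 --
    BK 9: (8,82) -> (8,73) [heading=90, draw]
    FD 14: (8,73) -> (8,87) [heading=90, draw]
    FD 18: (8,87) -> (8,105) [heading=90, draw]
  ]
  -- iteration 2/2 --
  RT 180: heading 90 -> 270
  FD 4: (8,105) -> (8,101) [heading=270, draw]
  REPEAT 4 [
    -- iteration 1/4 --
    BK 9: (8,101) -> (8,110) [heading=270, draw]
    FD 14: (8,110) -> (8,96) [heading=270, draw]
    FD 18: (8,96) -> (8,78) [heading=270, draw]
    -- iteration 2/4 --
    BK 9: (8,78) -> (8,87) [heading=270, draw]
    FD 14: (8,87) -> (8,73) [heading=270, draw]
    FD 18: (8,73) -> (8,55) [heading=270, draw]
    -- iteration 3/4 --
    BK 9: (8,55) -> (8,64) [heading=270, draw]
    FD 14: (8,64) -> (8,50) [heading=270, draw]
    FD 18: (8,50) -> (8,32) [heading=270, draw]
    -- iteration 4/4 --
    BK 9: (8,32) -> (8,41) [heading=270, draw]
    FD 14: (8,41) -> (8,27) [heading=270, draw]
    FD 18: (8,27) -> (8,9) [heading=270, draw]
  ]
]
Final: pos=(8,9), heading=270, 26 segment(s) drawn

Answer: 8 9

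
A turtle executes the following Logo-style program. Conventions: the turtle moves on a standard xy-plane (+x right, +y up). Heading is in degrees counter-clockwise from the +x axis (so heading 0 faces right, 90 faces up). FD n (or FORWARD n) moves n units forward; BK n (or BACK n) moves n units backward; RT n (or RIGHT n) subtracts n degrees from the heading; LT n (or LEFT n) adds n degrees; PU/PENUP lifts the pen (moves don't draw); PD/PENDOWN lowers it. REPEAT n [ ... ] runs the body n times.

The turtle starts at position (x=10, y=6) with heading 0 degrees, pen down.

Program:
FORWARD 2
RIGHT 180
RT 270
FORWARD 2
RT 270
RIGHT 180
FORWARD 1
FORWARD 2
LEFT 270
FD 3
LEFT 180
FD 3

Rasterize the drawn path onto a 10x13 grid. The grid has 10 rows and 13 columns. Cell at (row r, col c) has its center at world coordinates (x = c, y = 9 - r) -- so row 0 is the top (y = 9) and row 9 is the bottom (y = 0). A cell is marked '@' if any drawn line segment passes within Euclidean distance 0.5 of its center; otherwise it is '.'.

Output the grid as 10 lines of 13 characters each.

Segment 0: (10,6) -> (12,6)
Segment 1: (12,6) -> (12,4)
Segment 2: (12,4) -> (11,4)
Segment 3: (11,4) -> (9,4)
Segment 4: (9,4) -> (9,7)
Segment 5: (9,7) -> (9,4)

Answer: .............
.............
.........@...
.........@@@@
.........@..@
.........@@@@
.............
.............
.............
.............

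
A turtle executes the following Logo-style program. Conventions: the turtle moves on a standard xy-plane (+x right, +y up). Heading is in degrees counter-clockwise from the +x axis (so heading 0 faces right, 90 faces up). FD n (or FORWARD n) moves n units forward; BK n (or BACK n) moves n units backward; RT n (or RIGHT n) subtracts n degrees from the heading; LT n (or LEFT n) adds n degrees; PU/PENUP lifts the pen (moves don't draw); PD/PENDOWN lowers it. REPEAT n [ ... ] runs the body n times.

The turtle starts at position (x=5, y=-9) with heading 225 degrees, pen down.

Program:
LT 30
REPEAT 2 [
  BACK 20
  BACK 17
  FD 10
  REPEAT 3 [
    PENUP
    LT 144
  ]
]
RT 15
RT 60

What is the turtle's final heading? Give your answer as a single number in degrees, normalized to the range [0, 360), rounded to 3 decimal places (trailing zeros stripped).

Executing turtle program step by step:
Start: pos=(5,-9), heading=225, pen down
LT 30: heading 225 -> 255
REPEAT 2 [
  -- iteration 1/2 --
  BK 20: (5,-9) -> (10.176,10.319) [heading=255, draw]
  BK 17: (10.176,10.319) -> (14.576,26.739) [heading=255, draw]
  FD 10: (14.576,26.739) -> (11.988,17.08) [heading=255, draw]
  REPEAT 3 [
    -- iteration 1/3 --
    PU: pen up
    LT 144: heading 255 -> 39
    -- iteration 2/3 --
    PU: pen up
    LT 144: heading 39 -> 183
    -- iteration 3/3 --
    PU: pen up
    LT 144: heading 183 -> 327
  ]
  -- iteration 2/2 --
  BK 20: (11.988,17.08) -> (-4.785,27.973) [heading=327, move]
  BK 17: (-4.785,27.973) -> (-19.043,37.232) [heading=327, move]
  FD 10: (-19.043,37.232) -> (-10.656,31.785) [heading=327, move]
  REPEAT 3 [
    -- iteration 1/3 --
    PU: pen up
    LT 144: heading 327 -> 111
    -- iteration 2/3 --
    PU: pen up
    LT 144: heading 111 -> 255
    -- iteration 3/3 --
    PU: pen up
    LT 144: heading 255 -> 39
  ]
]
RT 15: heading 39 -> 24
RT 60: heading 24 -> 324
Final: pos=(-10.656,31.785), heading=324, 3 segment(s) drawn

Answer: 324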